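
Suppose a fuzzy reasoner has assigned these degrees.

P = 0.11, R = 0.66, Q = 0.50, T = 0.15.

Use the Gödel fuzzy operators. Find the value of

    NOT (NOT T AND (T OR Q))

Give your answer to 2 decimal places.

NOT T = 1 − 0.15 = 0.85
T OR Q = max(a, b) on (0.15, 0.50) = 0.50
NOT T AND (T OR Q) = min(a, b) on (0.85, 0.50) = 0.50
NOT (NOT T AND (T OR Q)) = 1 − 0.50 = 0.50

0.50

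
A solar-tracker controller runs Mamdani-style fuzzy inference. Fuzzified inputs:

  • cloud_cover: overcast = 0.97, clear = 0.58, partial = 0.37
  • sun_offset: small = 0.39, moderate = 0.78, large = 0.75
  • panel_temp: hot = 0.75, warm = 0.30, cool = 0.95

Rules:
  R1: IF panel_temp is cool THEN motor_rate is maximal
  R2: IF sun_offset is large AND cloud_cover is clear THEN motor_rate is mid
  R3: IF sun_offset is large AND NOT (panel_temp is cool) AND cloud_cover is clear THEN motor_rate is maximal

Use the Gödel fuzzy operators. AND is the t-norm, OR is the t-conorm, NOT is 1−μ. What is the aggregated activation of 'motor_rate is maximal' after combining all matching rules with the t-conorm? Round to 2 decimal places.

R1: cool=0.95 → w = 0.95
R2: large=0.75, clear=0.58; AND[min(a, b)] → w = 0.58
R3: large=0.75, ¬cool=1−0.95=0.05, clear=0.58; AND[min(a, b)] → w = 0.05
Rules with consequent 'maximal': {R1, R3} → strengths 0.95, 0.05
Aggregate via t-conorm [max(a, b)]: 0.95

0.95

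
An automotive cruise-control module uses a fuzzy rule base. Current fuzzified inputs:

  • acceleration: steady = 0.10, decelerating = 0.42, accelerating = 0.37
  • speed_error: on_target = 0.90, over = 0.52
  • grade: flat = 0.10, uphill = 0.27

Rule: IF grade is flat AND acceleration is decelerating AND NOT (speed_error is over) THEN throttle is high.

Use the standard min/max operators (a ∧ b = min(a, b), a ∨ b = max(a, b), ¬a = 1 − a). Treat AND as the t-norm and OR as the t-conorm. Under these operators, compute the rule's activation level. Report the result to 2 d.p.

0.10

firing strength: flat=0.10, decelerating=0.42, ¬over=1−0.52=0.48; AND[min(a, b)] → w = 0.10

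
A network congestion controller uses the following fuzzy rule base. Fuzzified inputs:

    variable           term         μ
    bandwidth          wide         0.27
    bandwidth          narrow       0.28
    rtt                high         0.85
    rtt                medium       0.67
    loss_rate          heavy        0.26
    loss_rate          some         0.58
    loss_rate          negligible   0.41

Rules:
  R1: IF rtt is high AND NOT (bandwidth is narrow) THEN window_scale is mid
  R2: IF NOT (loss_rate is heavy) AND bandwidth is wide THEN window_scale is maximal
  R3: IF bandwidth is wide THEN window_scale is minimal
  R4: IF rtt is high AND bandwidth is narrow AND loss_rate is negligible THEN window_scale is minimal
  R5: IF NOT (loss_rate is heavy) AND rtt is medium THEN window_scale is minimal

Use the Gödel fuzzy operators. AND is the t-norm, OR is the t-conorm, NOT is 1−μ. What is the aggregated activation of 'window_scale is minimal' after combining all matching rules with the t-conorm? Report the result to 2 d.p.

R1: high=0.85, ¬narrow=1−0.28=0.72; AND[min(a, b)] → w = 0.72
R2: ¬heavy=1−0.26=0.74, wide=0.27; AND[min(a, b)] → w = 0.27
R3: wide=0.27 → w = 0.27
R4: high=0.85, narrow=0.28, negligible=0.41; AND[min(a, b)] → w = 0.28
R5: ¬heavy=1−0.26=0.74, medium=0.67; AND[min(a, b)] → w = 0.67
Rules with consequent 'minimal': {R3, R4, R5} → strengths 0.27, 0.28, 0.67
Aggregate via t-conorm [max(a, b)]: 0.67

0.67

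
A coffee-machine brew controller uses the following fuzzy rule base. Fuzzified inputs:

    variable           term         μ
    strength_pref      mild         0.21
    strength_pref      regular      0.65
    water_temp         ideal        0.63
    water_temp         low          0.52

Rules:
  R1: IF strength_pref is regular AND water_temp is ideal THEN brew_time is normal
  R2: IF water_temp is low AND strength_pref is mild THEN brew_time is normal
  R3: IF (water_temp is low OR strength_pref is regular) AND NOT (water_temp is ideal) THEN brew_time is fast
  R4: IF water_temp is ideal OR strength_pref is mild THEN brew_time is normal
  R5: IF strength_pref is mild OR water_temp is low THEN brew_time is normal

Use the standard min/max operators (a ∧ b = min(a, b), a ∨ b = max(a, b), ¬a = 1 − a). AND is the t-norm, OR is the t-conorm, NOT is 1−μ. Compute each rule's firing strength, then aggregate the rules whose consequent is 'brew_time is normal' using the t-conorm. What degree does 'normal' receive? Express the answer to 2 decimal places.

R1: regular=0.65, ideal=0.63; AND[min(a, b)] → w = 0.63
R2: low=0.52, mild=0.21; AND[min(a, b)] → w = 0.21
R3: (low=0.52 OR regular=0.65) = 0.65; AND[min(a, b)] with ¬ideal=1−0.63=0.37 → w = 0.37
R4: ideal=0.63, mild=0.21; OR[max(a, b)] → w = 0.63
R5: mild=0.21, low=0.52; OR[max(a, b)] → w = 0.52
Rules with consequent 'normal': {R1, R2, R4, R5} → strengths 0.63, 0.21, 0.63, 0.52
Aggregate via t-conorm [max(a, b)]: 0.63

0.63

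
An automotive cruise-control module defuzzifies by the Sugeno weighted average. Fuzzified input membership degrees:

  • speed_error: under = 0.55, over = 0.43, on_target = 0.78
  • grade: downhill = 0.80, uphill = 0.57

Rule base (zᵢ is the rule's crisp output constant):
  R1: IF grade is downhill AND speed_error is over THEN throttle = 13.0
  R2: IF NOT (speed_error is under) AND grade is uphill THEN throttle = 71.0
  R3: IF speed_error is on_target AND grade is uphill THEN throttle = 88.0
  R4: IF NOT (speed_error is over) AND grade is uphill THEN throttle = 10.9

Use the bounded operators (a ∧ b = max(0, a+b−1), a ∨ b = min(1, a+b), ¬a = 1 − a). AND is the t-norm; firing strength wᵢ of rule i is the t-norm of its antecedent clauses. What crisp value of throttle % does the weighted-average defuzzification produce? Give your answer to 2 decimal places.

49.64

R1 (z=13.0): downhill=0.80, over=0.43; AND[max(0, a+b−1)] → w = 0.23
R2 (z=71.0): ¬under=1−0.55=0.45, uphill=0.57; AND[max(0, a+b−1)] → w = 0.02
R3 (z=88.0): on_target=0.78, uphill=0.57; AND[max(0, a+b−1)] → w = 0.35
R4 (z=10.9): ¬over=1−0.43=0.57, uphill=0.57; AND[max(0, a+b−1)] → w = 0.14
Weighted average = (0.23·13.0 + 0.02·71.0 + 0.35·88.0 + 0.14·10.9) / (0.23 + 0.02 + 0.35 + 0.14)
  = 36.7360 / 0.7400 = 49.64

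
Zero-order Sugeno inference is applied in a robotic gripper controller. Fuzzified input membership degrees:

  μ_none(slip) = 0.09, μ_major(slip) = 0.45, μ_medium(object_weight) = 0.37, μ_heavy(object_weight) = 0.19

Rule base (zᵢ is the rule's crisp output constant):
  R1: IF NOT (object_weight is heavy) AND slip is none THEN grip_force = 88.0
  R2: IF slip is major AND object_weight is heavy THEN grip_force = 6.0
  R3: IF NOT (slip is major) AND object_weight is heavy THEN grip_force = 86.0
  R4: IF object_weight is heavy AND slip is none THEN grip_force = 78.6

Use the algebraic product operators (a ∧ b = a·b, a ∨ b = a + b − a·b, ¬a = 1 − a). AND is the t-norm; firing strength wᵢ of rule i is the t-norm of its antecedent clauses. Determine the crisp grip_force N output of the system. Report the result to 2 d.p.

R1 (z=88.0): ¬heavy=1−0.19=0.81, none=0.09; AND[a·b] → w = 0.0729
R2 (z=6.0): major=0.45, heavy=0.19; AND[a·b] → w = 0.0855
R3 (z=86.0): ¬major=1−0.45=0.55, heavy=0.19; AND[a·b] → w = 0.1045
R4 (z=78.6): heavy=0.19, none=0.09; AND[a·b] → w = 0.0171
Weighted average = (0.0729·88.0 + 0.0855·6.0 + 0.1045·86.0 + 0.0171·78.6) / (0.0729 + 0.0855 + 0.1045 + 0.0171)
  = 17.2593 / 0.2800 = 61.64

61.64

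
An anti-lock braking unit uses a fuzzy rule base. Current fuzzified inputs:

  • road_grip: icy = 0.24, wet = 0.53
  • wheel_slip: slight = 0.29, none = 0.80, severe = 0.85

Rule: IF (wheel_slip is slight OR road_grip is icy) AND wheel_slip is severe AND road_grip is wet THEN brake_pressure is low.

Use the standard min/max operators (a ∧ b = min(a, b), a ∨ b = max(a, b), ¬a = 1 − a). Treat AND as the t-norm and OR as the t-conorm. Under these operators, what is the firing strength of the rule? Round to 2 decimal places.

0.29

firing strength: (slight=0.29 OR icy=0.24) = 0.29; AND[min(a, b)] with severe=0.85, wet=0.53 → w = 0.29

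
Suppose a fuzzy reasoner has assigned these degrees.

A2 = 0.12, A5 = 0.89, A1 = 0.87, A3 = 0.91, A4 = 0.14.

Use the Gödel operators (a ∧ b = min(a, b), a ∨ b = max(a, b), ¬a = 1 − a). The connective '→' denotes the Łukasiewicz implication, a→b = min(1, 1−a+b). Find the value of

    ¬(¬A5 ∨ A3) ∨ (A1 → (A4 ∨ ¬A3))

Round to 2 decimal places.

¬A5 = 1 − 0.89 = 0.11
¬A5 ∨ A3 = max(a, b) on (0.11, 0.91) = 0.91
¬(¬A5 ∨ A3) = 1 − 0.91 = 0.09
¬A3 = 1 − 0.91 = 0.09
A4 ∨ ¬A3 = max(a, b) on (0.14, 0.09) = 0.14
A1 → (A4 ∨ ¬A3)  [Łukasiewicz: min(1, 1−a+b)] with a=0.87, b=0.14 → 0.27
¬(¬A5 ∨ A3) ∨ (A1 → (A4 ∨ ¬A3)) = max(a, b) on (0.09, 0.27) = 0.27

0.27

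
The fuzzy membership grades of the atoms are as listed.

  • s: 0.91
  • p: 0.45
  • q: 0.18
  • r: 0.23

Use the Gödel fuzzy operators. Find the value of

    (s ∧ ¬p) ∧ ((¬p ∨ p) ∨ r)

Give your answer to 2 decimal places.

¬p = 1 − 0.45 = 0.55
s ∧ ¬p = min(a, b) on (0.91, 0.55) = 0.55
¬p = 1 − 0.45 = 0.55
¬p ∨ p = max(a, b) on (0.55, 0.45) = 0.55
(¬p ∨ p) ∨ r = max(a, b) on (0.55, 0.23) = 0.55
(s ∧ ¬p) ∧ ((¬p ∨ p) ∨ r) = min(a, b) on (0.55, 0.55) = 0.55

0.55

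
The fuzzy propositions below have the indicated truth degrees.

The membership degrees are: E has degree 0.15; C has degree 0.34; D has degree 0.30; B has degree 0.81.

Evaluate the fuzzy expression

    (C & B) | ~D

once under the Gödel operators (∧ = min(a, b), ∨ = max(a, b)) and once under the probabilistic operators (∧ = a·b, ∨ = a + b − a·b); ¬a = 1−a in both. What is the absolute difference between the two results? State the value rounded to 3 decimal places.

Under Gödel:
  C & B = min(a, b) on (0.34, 0.81) = 0.34
  ~D = 1 − 0.30 = 0.70
  (C & B) | ~D = max(a, b) on (0.34, 0.70) = 0.70
  → value = 0.7000
Under probabilistic:
  C & B = a·b on (0.3400, 0.8100) = 0.2754
  ~D = 1 − 0.3000 = 0.7000
  (C & B) | ~D = a + b − a·b on (0.2754, 0.7000) = 0.7826
  → value = 0.7826
|0.7000 − 0.7826| = 0.083

0.083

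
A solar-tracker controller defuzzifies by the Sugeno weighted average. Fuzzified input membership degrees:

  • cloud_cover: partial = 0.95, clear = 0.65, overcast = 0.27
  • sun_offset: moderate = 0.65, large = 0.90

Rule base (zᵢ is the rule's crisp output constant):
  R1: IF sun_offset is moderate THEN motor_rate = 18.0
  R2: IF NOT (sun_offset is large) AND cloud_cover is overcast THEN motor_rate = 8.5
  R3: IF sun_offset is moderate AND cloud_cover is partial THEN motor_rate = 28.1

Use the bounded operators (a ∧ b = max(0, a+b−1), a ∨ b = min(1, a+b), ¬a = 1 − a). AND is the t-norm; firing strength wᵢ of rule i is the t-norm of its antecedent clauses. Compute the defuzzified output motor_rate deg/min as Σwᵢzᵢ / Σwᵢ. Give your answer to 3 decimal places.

22.848

R1 (z=18.0): moderate=0.65 → w = 0.65
R2 (z=8.5): ¬large=1−0.90=0.10, overcast=0.27; AND[max(0, a+b−1)] → w = 0.00
R3 (z=28.1): moderate=0.65, partial=0.95; AND[max(0, a+b−1)] → w = 0.60
Weighted average = (0.65·18.0 + 0.00·8.5 + 0.60·28.1) / (0.65 + 0.00 + 0.60)
  = 28.5600 / 1.2500 = 22.848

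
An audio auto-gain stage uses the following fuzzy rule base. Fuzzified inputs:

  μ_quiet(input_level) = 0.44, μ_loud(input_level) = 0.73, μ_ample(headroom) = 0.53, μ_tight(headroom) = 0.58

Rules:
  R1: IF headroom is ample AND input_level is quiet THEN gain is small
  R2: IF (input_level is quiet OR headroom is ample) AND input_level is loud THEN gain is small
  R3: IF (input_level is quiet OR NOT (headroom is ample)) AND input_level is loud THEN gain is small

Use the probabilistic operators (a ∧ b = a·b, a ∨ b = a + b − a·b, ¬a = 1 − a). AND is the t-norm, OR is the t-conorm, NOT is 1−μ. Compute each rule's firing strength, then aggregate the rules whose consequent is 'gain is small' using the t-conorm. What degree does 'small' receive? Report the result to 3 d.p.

R1: ample=0.53, quiet=0.44; AND[a·b] → w = 0.2332
R2: (quiet=0.44 OR ample=0.53) = 0.7368; AND[a·b] with loud=0.73 → w = 0.5379
R3: (quiet=0.44 OR ¬ample=1−0.53=0.47) = 0.7032; AND[a·b] with loud=0.73 → w = 0.5133
Rules with consequent 'small': {R1, R2, R3} → strengths 0.2332, 0.5379, 0.5133
Aggregate via t-conorm [a + b − a·b]: 0.8275

0.828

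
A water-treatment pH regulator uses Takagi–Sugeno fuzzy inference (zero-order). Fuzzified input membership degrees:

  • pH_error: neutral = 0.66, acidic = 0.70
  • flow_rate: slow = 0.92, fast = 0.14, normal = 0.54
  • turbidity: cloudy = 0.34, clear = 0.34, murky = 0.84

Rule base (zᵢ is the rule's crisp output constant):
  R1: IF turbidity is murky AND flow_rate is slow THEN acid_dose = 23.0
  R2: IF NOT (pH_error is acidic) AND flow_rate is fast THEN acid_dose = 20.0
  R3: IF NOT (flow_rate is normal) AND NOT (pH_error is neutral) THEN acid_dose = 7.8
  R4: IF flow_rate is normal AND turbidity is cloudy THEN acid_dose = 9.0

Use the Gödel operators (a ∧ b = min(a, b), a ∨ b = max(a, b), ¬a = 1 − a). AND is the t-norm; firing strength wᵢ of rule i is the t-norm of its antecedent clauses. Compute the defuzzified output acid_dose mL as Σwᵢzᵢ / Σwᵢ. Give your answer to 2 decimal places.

16.77

R1 (z=23.0): murky=0.84, slow=0.92; AND[min(a, b)] → w = 0.84
R2 (z=20.0): ¬acidic=1−0.70=0.30, fast=0.14; AND[min(a, b)] → w = 0.14
R3 (z=7.8): ¬normal=1−0.54=0.46, ¬neutral=1−0.66=0.34; AND[min(a, b)] → w = 0.34
R4 (z=9.0): normal=0.54, cloudy=0.34; AND[min(a, b)] → w = 0.34
Weighted average = (0.84·23.0 + 0.14·20.0 + 0.34·7.8 + 0.34·9.0) / (0.84 + 0.14 + 0.34 + 0.34)
  = 27.8320 / 1.6600 = 16.77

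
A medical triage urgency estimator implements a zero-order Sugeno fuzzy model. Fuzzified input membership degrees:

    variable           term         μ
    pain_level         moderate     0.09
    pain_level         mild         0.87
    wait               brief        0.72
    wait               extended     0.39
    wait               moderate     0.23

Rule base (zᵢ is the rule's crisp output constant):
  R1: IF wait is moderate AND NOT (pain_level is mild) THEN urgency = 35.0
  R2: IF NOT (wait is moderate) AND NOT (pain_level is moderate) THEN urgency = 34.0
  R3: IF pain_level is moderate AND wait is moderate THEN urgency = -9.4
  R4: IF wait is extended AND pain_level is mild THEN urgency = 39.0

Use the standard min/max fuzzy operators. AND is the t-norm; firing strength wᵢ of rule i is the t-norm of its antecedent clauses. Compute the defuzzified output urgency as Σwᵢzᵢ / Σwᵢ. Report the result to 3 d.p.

32.677

R1 (z=35.0): moderate=0.23, ¬mild=1−0.87=0.13; AND[min(a, b)] → w = 0.13
R2 (z=34.0): ¬moderate=1−0.23=0.77, ¬moderate=1−0.09=0.91; AND[min(a, b)] → w = 0.77
R3 (z=-9.4): moderate=0.09, moderate=0.23; AND[min(a, b)] → w = 0.09
R4 (z=39.0): extended=0.39, mild=0.87; AND[min(a, b)] → w = 0.39
Weighted average = (0.13·35.0 + 0.77·34.0 + 0.09·-9.4 + 0.39·39.0) / (0.13 + 0.77 + 0.09 + 0.39)
  = 45.0940 / 1.3800 = 32.677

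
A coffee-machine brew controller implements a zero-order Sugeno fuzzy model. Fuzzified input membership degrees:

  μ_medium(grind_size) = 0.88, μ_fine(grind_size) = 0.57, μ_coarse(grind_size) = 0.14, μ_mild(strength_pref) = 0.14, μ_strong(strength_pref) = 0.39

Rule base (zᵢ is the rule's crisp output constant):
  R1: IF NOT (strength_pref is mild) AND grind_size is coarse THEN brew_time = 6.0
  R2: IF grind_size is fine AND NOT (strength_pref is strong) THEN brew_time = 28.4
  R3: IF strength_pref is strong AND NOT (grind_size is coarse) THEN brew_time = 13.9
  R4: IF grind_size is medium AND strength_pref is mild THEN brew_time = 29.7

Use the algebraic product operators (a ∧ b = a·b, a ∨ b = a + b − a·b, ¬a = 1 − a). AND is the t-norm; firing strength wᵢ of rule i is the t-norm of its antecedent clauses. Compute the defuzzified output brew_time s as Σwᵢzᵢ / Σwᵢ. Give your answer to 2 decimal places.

20.41

R1 (z=6.0): ¬mild=1−0.14=0.86, coarse=0.14; AND[a·b] → w = 0.1204
R2 (z=28.4): fine=0.57, ¬strong=1−0.39=0.61; AND[a·b] → w = 0.3477
R3 (z=13.9): strong=0.39, ¬coarse=1−0.14=0.86; AND[a·b] → w = 0.3354
R4 (z=29.7): medium=0.88, mild=0.14; AND[a·b] → w = 0.1232
Weighted average = (0.1204·6.0 + 0.3477·28.4 + 0.3354·13.9 + 0.1232·29.7) / (0.1204 + 0.3477 + 0.3354 + 0.1232)
  = 18.9182 / 0.9267 = 20.41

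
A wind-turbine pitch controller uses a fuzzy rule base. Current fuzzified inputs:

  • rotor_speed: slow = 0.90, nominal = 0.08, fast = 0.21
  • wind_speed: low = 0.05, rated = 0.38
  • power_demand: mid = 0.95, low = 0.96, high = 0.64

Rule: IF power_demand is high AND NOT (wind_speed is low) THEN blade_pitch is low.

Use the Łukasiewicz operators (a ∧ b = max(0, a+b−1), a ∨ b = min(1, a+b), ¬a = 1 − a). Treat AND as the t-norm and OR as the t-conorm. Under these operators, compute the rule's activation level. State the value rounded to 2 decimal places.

firing strength: high=0.64, ¬low=1−0.05=0.95; AND[max(0, a+b−1)] → w = 0.59

0.59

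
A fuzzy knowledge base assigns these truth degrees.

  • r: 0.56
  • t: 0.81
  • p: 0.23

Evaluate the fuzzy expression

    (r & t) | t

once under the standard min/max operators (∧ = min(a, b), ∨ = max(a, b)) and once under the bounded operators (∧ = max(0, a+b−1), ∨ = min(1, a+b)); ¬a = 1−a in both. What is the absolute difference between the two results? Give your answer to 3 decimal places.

Under standard min/max:
  r & t = min(a, b) on (0.56, 0.81) = 0.56
  (r & t) | t = max(a, b) on (0.56, 0.81) = 0.81
  → value = 0.8100
Under bounded:
  r & t = max(0, a+b−1) on (0.56, 0.81) = 0.37
  (r & t) | t = min(1, a+b) on (0.37, 0.81) = 1.00
  → value = 1.0000
|0.8100 − 1.0000| = 0.190

0.190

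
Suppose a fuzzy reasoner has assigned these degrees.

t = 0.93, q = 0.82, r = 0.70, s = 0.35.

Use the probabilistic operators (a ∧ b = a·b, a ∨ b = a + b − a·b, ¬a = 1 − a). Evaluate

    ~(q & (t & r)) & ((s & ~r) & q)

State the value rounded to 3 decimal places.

0.040

t & r = a·b on (0.9300, 0.7000) = 0.6510
q & (t & r) = a·b on (0.8200, 0.6510) = 0.5338
~(q & (t & r)) = 1 − 0.5338 = 0.4662
~r = 1 − 0.7000 = 0.3000
s & ~r = a·b on (0.3500, 0.3000) = 0.1050
(s & ~r) & q = a·b on (0.1050, 0.8200) = 0.0861
~(q & (t & r)) & ((s & ~r) & q) = a·b on (0.4662, 0.0861) = 0.0401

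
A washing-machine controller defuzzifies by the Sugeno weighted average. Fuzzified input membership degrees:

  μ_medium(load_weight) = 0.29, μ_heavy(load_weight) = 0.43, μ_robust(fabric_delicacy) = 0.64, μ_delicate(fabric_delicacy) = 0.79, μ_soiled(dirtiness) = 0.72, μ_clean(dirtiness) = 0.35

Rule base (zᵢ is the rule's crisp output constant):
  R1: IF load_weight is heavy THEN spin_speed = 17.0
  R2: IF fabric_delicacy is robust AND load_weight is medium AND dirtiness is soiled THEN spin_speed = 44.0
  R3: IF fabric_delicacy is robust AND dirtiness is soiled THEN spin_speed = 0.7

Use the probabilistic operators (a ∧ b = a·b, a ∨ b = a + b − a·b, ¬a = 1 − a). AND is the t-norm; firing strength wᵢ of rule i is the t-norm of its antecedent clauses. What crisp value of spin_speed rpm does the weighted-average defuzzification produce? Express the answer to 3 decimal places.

R1 (z=17.0): heavy=0.43 → w = 0.4300
R2 (z=44.0): robust=0.64, medium=0.29, soiled=0.72; AND[a·b] → w = 0.1336
R3 (z=0.7): robust=0.64, soiled=0.72; AND[a·b] → w = 0.4608
Weighted average = (0.4300·17.0 + 0.1336·44.0 + 0.4608·0.7) / (0.4300 + 0.1336 + 0.4608)
  = 13.5124 / 1.0244 = 13.190

13.190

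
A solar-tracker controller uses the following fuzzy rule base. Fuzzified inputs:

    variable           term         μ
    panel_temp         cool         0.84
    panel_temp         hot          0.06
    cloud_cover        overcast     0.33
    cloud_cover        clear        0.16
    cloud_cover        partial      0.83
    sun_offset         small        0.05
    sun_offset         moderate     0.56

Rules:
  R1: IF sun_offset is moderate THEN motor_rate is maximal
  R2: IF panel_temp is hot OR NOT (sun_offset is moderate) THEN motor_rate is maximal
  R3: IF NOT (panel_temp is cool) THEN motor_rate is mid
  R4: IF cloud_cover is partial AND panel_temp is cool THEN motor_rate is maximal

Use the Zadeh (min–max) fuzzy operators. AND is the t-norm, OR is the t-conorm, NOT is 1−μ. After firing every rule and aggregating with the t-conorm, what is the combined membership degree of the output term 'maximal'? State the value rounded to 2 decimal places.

R1: moderate=0.56 → w = 0.56
R2: hot=0.06, ¬moderate=1−0.56=0.44; OR[max(a, b)] → w = 0.44
R3: ¬cool=1−0.84=0.16 → w = 0.16
R4: partial=0.83, cool=0.84; AND[min(a, b)] → w = 0.83
Rules with consequent 'maximal': {R1, R2, R4} → strengths 0.56, 0.44, 0.83
Aggregate via t-conorm [max(a, b)]: 0.83

0.83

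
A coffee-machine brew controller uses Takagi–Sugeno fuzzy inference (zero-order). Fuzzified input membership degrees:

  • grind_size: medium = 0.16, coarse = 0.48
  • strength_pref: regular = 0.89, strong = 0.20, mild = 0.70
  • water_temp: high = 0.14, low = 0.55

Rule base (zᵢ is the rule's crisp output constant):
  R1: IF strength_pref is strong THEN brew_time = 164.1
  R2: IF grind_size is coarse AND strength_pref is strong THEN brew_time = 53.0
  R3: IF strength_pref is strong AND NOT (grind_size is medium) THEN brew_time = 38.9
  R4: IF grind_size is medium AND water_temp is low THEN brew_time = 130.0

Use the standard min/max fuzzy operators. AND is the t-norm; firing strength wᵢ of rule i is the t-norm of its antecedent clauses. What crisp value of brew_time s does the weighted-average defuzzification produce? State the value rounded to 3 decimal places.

94.737

R1 (z=164.1): strong=0.20 → w = 0.20
R2 (z=53.0): coarse=0.48, strong=0.20; AND[min(a, b)] → w = 0.20
R3 (z=38.9): strong=0.20, ¬medium=1−0.16=0.84; AND[min(a, b)] → w = 0.20
R4 (z=130.0): medium=0.16, low=0.55; AND[min(a, b)] → w = 0.16
Weighted average = (0.20·164.1 + 0.20·53.0 + 0.20·38.9 + 0.16·130.0) / (0.20 + 0.20 + 0.20 + 0.16)
  = 72.0000 / 0.7600 = 94.737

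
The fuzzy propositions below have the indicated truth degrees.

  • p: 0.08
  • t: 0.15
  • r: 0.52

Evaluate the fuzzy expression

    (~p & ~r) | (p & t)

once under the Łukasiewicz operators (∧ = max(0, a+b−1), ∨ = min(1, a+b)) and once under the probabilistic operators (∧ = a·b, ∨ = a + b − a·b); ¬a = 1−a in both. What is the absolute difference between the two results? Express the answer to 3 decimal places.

Under Łukasiewicz:
  ~p = 1 − 0.08 = 0.92
  ~r = 1 − 0.52 = 0.48
  ~p & ~r = max(0, a+b−1) on (0.92, 0.48) = 0.40
  p & t = max(0, a+b−1) on (0.08, 0.15) = 0.00
  (~p & ~r) | (p & t) = min(1, a+b) on (0.40, 0.00) = 0.40
  → value = 0.4000
Under probabilistic:
  ~p = 1 − 0.0800 = 0.9200
  ~r = 1 − 0.5200 = 0.4800
  ~p & ~r = a·b on (0.9200, 0.4800) = 0.4416
  p & t = a·b on (0.0800, 0.1500) = 0.0120
  (~p & ~r) | (p & t) = a + b − a·b on (0.4416, 0.0120) = 0.4483
  → value = 0.4483
|0.4000 − 0.4483| = 0.048

0.048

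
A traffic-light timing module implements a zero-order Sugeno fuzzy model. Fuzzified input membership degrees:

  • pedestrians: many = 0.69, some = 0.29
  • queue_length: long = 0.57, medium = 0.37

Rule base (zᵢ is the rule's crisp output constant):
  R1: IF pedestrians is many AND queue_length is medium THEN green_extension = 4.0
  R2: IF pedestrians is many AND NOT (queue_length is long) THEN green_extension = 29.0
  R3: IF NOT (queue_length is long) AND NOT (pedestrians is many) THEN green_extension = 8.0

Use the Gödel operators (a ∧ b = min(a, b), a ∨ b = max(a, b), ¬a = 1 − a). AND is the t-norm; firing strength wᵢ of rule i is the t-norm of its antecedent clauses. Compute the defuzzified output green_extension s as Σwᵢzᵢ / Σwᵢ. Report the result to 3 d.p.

R1 (z=4.0): many=0.69, medium=0.37; AND[min(a, b)] → w = 0.37
R2 (z=29.0): many=0.69, ¬long=1−0.57=0.43; AND[min(a, b)] → w = 0.43
R3 (z=8.0): ¬long=1−0.57=0.43, ¬many=1−0.69=0.31; AND[min(a, b)] → w = 0.31
Weighted average = (0.37·4.0 + 0.43·29.0 + 0.31·8.0) / (0.37 + 0.43 + 0.31)
  = 16.4300 / 1.1100 = 14.802

14.802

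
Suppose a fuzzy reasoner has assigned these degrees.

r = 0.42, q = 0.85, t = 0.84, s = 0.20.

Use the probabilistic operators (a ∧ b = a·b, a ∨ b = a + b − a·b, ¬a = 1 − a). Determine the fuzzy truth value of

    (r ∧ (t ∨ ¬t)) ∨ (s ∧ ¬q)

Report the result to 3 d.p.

¬t = 1 − 0.8400 = 0.1600
t ∨ ¬t = a + b − a·b on (0.8400, 0.1600) = 0.8656
r ∧ (t ∨ ¬t) = a·b on (0.4200, 0.8656) = 0.3636
¬q = 1 − 0.8500 = 0.1500
s ∧ ¬q = a·b on (0.2000, 0.1500) = 0.0300
(r ∧ (t ∨ ¬t)) ∨ (s ∧ ¬q) = a + b − a·b on (0.3636, 0.0300) = 0.3826

0.383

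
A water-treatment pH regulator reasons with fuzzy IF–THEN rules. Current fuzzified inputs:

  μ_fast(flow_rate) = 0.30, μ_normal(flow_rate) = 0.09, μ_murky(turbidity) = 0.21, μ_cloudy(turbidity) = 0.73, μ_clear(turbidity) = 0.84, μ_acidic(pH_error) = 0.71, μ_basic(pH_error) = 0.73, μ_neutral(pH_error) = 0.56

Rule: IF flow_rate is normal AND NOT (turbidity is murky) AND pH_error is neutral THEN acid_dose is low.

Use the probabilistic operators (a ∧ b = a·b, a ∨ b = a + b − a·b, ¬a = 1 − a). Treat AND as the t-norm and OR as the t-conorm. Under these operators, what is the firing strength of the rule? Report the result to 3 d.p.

0.040

firing strength: normal=0.09, ¬murky=1−0.21=0.79, neutral=0.56; AND[a·b] → w = 0.0398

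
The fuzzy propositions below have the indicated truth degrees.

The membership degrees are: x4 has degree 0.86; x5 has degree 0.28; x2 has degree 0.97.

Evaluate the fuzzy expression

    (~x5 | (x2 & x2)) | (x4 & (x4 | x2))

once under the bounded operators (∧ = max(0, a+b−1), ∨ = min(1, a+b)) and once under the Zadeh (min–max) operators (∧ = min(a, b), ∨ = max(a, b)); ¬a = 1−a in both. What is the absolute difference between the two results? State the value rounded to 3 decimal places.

Under bounded:
  ~x5 = 1 − 0.28 = 0.72
  x2 & x2 = max(0, a+b−1) on (0.97, 0.97) = 0.94
  ~x5 | (x2 & x2) = min(1, a+b) on (0.72, 0.94) = 1.00
  x4 | x2 = min(1, a+b) on (0.86, 0.97) = 1.00
  x4 & (x4 | x2) = max(0, a+b−1) on (0.86, 1.00) = 0.86
  (~x5 | (x2 & x2)) | (x4 & (x4 | x2)) = min(1, a+b) on (1.00, 0.86) = 1.00
  → value = 1.0000
Under Zadeh (min–max):
  ~x5 = 1 − 0.28 = 0.72
  x2 & x2 = min(a, b) on (0.97, 0.97) = 0.97
  ~x5 | (x2 & x2) = max(a, b) on (0.72, 0.97) = 0.97
  x4 | x2 = max(a, b) on (0.86, 0.97) = 0.97
  x4 & (x4 | x2) = min(a, b) on (0.86, 0.97) = 0.86
  (~x5 | (x2 & x2)) | (x4 & (x4 | x2)) = max(a, b) on (0.97, 0.86) = 0.97
  → value = 0.9700
|1.0000 − 0.9700| = 0.030

0.030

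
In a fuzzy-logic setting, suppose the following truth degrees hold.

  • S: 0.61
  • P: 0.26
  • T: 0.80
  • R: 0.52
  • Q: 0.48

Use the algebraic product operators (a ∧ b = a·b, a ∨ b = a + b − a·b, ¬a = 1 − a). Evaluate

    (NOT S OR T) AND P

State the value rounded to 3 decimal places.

NOT S = 1 − 0.6100 = 0.3900
NOT S OR T = a + b − a·b on (0.3900, 0.8000) = 0.8780
(NOT S OR T) AND P = a·b on (0.8780, 0.2600) = 0.2283

0.228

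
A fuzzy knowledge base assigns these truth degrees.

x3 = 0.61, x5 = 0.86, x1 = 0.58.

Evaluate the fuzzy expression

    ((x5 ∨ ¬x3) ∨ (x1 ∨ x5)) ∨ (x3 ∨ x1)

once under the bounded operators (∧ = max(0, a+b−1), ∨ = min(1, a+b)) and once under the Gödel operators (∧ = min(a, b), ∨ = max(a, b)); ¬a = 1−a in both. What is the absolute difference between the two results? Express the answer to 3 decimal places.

0.140

Under bounded:
  ¬x3 = 1 − 0.61 = 0.39
  x5 ∨ ¬x3 = min(1, a+b) on (0.86, 0.39) = 1.00
  x1 ∨ x5 = min(1, a+b) on (0.58, 0.86) = 1.00
  (x5 ∨ ¬x3) ∨ (x1 ∨ x5) = min(1, a+b) on (1.00, 1.00) = 1.00
  x3 ∨ x1 = min(1, a+b) on (0.61, 0.58) = 1.00
  ((x5 ∨ ¬x3) ∨ (x1 ∨ x5)) ∨ (x3 ∨ x1) = min(1, a+b) on (1.00, 1.00) = 1.00
  → value = 1.0000
Under Gödel:
  ¬x3 = 1 − 0.61 = 0.39
  x5 ∨ ¬x3 = max(a, b) on (0.86, 0.39) = 0.86
  x1 ∨ x5 = max(a, b) on (0.58, 0.86) = 0.86
  (x5 ∨ ¬x3) ∨ (x1 ∨ x5) = max(a, b) on (0.86, 0.86) = 0.86
  x3 ∨ x1 = max(a, b) on (0.61, 0.58) = 0.61
  ((x5 ∨ ¬x3) ∨ (x1 ∨ x5)) ∨ (x3 ∨ x1) = max(a, b) on (0.86, 0.61) = 0.86
  → value = 0.8600
|1.0000 − 0.8600| = 0.140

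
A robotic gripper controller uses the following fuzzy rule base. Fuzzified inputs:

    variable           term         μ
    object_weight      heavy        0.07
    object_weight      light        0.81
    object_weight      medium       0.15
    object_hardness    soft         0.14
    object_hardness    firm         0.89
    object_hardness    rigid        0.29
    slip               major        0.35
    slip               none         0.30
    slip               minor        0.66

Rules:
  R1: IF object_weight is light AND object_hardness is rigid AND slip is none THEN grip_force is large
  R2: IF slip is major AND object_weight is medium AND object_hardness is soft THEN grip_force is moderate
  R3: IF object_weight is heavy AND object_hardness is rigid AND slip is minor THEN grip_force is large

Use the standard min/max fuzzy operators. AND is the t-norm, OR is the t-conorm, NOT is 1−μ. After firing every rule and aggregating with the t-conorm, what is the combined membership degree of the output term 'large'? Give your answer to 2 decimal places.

R1: light=0.81, rigid=0.29, none=0.30; AND[min(a, b)] → w = 0.29
R2: major=0.35, medium=0.15, soft=0.14; AND[min(a, b)] → w = 0.14
R3: heavy=0.07, rigid=0.29, minor=0.66; AND[min(a, b)] → w = 0.07
Rules with consequent 'large': {R1, R3} → strengths 0.29, 0.07
Aggregate via t-conorm [max(a, b)]: 0.29

0.29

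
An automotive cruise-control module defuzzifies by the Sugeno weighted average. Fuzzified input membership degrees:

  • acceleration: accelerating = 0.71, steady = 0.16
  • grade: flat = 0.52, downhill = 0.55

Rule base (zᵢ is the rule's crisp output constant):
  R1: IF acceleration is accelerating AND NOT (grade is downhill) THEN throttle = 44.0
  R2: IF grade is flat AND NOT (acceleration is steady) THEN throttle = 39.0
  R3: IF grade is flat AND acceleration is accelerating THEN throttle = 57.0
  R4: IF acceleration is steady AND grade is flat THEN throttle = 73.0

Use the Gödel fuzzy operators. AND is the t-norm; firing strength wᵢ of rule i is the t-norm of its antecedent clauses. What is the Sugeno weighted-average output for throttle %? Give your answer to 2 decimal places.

49.33

R1 (z=44.0): accelerating=0.71, ¬downhill=1−0.55=0.45; AND[min(a, b)] → w = 0.45
R2 (z=39.0): flat=0.52, ¬steady=1−0.16=0.84; AND[min(a, b)] → w = 0.52
R3 (z=57.0): flat=0.52, accelerating=0.71; AND[min(a, b)] → w = 0.52
R4 (z=73.0): steady=0.16, flat=0.52; AND[min(a, b)] → w = 0.16
Weighted average = (0.45·44.0 + 0.52·39.0 + 0.52·57.0 + 0.16·73.0) / (0.45 + 0.52 + 0.52 + 0.16)
  = 81.4000 / 1.6500 = 49.33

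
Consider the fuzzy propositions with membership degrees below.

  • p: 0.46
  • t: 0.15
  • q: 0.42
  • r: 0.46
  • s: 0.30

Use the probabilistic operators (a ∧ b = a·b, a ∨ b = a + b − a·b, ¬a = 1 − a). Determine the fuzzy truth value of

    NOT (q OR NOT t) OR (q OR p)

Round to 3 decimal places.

0.714

NOT t = 1 − 0.1500 = 0.8500
q OR NOT t = a + b − a·b on (0.4200, 0.8500) = 0.9130
NOT (q OR NOT t) = 1 − 0.9130 = 0.0870
q OR p = a + b − a·b on (0.4200, 0.4600) = 0.6868
NOT (q OR NOT t) OR (q OR p) = a + b − a·b on (0.0870, 0.6868) = 0.7140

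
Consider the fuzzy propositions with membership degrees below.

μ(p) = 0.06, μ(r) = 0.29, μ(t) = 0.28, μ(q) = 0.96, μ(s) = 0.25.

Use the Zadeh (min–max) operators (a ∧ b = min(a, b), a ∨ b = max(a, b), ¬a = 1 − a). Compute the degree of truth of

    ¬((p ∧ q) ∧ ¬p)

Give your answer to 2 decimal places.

0.94

p ∧ q = min(a, b) on (0.06, 0.96) = 0.06
¬p = 1 − 0.06 = 0.94
(p ∧ q) ∧ ¬p = min(a, b) on (0.06, 0.94) = 0.06
¬((p ∧ q) ∧ ¬p) = 1 − 0.06 = 0.94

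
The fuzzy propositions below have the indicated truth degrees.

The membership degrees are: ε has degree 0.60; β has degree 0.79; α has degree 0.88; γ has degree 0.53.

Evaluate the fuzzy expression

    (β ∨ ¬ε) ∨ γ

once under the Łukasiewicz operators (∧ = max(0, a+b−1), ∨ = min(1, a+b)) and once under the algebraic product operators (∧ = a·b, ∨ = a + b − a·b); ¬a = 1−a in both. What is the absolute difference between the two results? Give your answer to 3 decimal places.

Under Łukasiewicz:
  ¬ε = 1 − 0.60 = 0.40
  β ∨ ¬ε = min(1, a+b) on (0.79, 0.40) = 1.00
  (β ∨ ¬ε) ∨ γ = min(1, a+b) on (1.00, 0.53) = 1.00
  → value = 1.0000
Under algebraic product:
  ¬ε = 1 − 0.6000 = 0.4000
  β ∨ ¬ε = a + b − a·b on (0.7900, 0.4000) = 0.8740
  (β ∨ ¬ε) ∨ γ = a + b − a·b on (0.8740, 0.5300) = 0.9408
  → value = 0.9408
|1.0000 − 0.9408| = 0.059

0.059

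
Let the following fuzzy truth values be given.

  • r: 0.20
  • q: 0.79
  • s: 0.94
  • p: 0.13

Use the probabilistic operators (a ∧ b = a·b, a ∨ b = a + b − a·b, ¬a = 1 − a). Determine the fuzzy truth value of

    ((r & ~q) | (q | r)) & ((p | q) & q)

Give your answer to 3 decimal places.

~q = 1 − 0.7900 = 0.2100
r & ~q = a·b on (0.2000, 0.2100) = 0.0420
q | r = a + b − a·b on (0.7900, 0.2000) = 0.8320
(r & ~q) | (q | r) = a + b − a·b on (0.0420, 0.8320) = 0.8391
p | q = a + b − a·b on (0.1300, 0.7900) = 0.8173
(p | q) & q = a·b on (0.8173, 0.7900) = 0.6457
((r & ~q) | (q | r)) & ((p | q) & q) = a·b on (0.8391, 0.6457) = 0.5418

0.542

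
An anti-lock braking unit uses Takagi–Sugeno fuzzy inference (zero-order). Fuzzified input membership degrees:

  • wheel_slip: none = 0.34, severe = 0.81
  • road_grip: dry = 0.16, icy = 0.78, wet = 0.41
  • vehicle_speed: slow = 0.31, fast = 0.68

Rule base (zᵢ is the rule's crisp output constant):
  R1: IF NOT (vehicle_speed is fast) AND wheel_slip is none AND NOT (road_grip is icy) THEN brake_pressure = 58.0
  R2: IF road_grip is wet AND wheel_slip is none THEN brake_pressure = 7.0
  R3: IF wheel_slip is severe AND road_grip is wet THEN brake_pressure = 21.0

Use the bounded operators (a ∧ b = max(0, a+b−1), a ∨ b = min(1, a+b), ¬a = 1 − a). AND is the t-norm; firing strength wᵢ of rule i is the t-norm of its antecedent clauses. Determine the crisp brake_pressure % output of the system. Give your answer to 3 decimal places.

R1 (z=58.0): ¬fast=1−0.68=0.32, none=0.34, ¬icy=1−0.78=0.22; AND[max(0, a+b−1)] → w = 0.00
R2 (z=7.0): wet=0.41, none=0.34; AND[max(0, a+b−1)] → w = 0.00
R3 (z=21.0): severe=0.81, wet=0.41; AND[max(0, a+b−1)] → w = 0.22
Weighted average = (0.00·58.0 + 0.00·7.0 + 0.22·21.0) / (0.00 + 0.00 + 0.22)
  = 4.6200 / 0.2200 = 21.000

21.000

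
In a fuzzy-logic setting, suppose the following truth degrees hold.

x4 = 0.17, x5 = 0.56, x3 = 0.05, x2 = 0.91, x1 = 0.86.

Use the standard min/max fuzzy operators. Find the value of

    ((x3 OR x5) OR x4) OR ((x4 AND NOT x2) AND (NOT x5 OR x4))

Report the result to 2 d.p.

0.56

x3 OR x5 = max(a, b) on (0.05, 0.56) = 0.56
(x3 OR x5) OR x4 = max(a, b) on (0.56, 0.17) = 0.56
NOT x2 = 1 − 0.91 = 0.09
x4 AND NOT x2 = min(a, b) on (0.17, 0.09) = 0.09
NOT x5 = 1 − 0.56 = 0.44
NOT x5 OR x4 = max(a, b) on (0.44, 0.17) = 0.44
(x4 AND NOT x2) AND (NOT x5 OR x4) = min(a, b) on (0.09, 0.44) = 0.09
((x3 OR x5) OR x4) OR ((x4 AND NOT x2) AND (NOT x5 OR x4)) = max(a, b) on (0.56, 0.09) = 0.56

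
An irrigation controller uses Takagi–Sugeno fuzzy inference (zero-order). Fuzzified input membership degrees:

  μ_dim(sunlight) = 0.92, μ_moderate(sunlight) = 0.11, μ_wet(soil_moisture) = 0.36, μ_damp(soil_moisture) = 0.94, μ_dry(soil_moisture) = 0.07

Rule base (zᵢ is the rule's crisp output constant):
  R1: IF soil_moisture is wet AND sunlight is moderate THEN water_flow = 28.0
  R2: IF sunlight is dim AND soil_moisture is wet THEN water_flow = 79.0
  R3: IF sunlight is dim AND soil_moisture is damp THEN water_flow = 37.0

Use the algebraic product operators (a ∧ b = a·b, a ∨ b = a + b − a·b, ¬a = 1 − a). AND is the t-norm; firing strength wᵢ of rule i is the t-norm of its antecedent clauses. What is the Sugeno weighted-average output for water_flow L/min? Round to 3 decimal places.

R1 (z=28.0): wet=0.36, moderate=0.11; AND[a·b] → w = 0.0396
R2 (z=79.0): dim=0.92, wet=0.36; AND[a·b] → w = 0.3312
R3 (z=37.0): dim=0.92, damp=0.94; AND[a·b] → w = 0.8648
Weighted average = (0.0396·28.0 + 0.3312·79.0 + 0.8648·37.0) / (0.0396 + 0.3312 + 0.8648)
  = 59.2712 / 1.2356 = 47.970

47.970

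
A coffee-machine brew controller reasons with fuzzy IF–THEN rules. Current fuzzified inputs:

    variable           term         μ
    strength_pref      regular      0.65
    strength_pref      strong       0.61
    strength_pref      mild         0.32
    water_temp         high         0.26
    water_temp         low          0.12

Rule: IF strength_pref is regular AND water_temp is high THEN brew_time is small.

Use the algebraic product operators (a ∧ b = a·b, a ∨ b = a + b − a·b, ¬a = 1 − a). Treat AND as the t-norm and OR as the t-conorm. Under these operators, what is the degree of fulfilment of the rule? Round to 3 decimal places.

0.169

firing strength: regular=0.65, high=0.26; AND[a·b] → w = 0.1690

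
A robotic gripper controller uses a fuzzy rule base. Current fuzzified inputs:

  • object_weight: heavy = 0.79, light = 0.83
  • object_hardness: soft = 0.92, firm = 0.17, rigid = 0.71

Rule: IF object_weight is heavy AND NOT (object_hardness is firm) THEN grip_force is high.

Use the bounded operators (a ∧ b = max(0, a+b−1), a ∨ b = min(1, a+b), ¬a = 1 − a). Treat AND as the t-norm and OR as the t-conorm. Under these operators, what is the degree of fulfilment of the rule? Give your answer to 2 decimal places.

0.62

firing strength: heavy=0.79, ¬firm=1−0.17=0.83; AND[max(0, a+b−1)] → w = 0.62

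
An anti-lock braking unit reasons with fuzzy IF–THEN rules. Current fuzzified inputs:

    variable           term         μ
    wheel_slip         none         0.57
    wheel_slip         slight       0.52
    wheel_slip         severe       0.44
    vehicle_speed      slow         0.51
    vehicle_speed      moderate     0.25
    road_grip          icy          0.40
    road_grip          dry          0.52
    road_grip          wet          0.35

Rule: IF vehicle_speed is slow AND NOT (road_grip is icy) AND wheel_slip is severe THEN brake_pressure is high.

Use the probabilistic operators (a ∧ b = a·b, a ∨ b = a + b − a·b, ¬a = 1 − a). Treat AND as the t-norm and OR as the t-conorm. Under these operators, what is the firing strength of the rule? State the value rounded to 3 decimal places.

0.135

firing strength: slow=0.51, ¬icy=1−0.40=0.60, severe=0.44; AND[a·b] → w = 0.1346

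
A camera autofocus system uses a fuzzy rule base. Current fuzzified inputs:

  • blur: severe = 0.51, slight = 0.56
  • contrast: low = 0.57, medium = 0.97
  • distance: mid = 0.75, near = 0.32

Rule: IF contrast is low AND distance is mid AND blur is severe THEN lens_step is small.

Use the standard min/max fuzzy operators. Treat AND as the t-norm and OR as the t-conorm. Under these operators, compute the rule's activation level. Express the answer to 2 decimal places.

0.51

firing strength: low=0.57, mid=0.75, severe=0.51; AND[min(a, b)] → w = 0.51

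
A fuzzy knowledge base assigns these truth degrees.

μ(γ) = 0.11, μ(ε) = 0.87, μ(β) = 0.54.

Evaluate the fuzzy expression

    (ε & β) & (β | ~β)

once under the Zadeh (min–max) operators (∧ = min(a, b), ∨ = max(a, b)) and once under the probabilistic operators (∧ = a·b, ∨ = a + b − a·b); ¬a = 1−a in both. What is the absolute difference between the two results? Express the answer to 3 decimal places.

0.187

Under Zadeh (min–max):
  ε & β = min(a, b) on (0.87, 0.54) = 0.54
  ~β = 1 − 0.54 = 0.46
  β | ~β = max(a, b) on (0.54, 0.46) = 0.54
  (ε & β) & (β | ~β) = min(a, b) on (0.54, 0.54) = 0.54
  → value = 0.5400
Under probabilistic:
  ε & β = a·b on (0.8700, 0.5400) = 0.4698
  ~β = 1 − 0.5400 = 0.4600
  β | ~β = a + b − a·b on (0.5400, 0.4600) = 0.7516
  (ε & β) & (β | ~β) = a·b on (0.4698, 0.7516) = 0.3531
  → value = 0.3531
|0.5400 − 0.3531| = 0.187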